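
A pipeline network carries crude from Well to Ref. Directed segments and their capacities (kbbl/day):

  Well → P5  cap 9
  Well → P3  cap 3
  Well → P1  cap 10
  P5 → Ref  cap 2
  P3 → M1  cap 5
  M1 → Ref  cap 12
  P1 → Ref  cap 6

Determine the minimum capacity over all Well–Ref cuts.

Augment Well→P5→Ref: bottleneck 2, flow now 2.
Augment Well→P1→Ref: bottleneck 6, flow now 8.
Augment Well→P3→M1→Ref: bottleneck 3, flow now 11.
No augmenting path remains; maximum flow = 11.
By max-flow min-cut, the minimum cut capacity equals the max flow.
In the residual graph, reachable from Well: {Well, P5, P1}.
Min-cut edges: Well→P3 (3), P5→Ref (2), P1→Ref (6); capacity 3 + 2 + 6 = 11.

11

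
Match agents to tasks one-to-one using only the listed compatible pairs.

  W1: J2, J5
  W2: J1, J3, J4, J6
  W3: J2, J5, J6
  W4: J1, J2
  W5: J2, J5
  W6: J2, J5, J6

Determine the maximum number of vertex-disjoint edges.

Unit-capacity flow: source→left, listed edges, right→sink; max matching = max flow.
Augmenting path W1→J2 (+1); matched 1.
Augmenting path W2→J1 (+1); matched 2.
Augmenting path W3→J5 (+1); matched 3.
Augmenting path W6→J6 (+1); matched 4.
Augmenting path W4→J1→W2→J3 (+1); matched 5.
No augmenting path remains; maximum matching = 5.
König certificate: {W2, W4, J2, J5, J6} is a vertex cover of size 5 (every listed pair touches it), so no matching can be larger.

5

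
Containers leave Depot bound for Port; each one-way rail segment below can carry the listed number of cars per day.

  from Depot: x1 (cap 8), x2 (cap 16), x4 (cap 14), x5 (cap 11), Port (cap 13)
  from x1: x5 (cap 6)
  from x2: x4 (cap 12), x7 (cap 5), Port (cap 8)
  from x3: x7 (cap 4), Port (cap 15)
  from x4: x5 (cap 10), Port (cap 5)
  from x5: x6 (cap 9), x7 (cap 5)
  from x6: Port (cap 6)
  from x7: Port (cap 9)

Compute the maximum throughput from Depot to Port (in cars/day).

41

Augment Depot→Port: bottleneck 13, flow now 13.
Augment Depot→x2→Port: bottleneck 8, flow now 21.
Augment Depot→x4→Port: bottleneck 5, flow now 26.
Augment Depot→x2→x7→Port: bottleneck 5, flow now 31.
Augment Depot→x5→x6→Port: bottleneck 6, flow now 37.
Augment Depot→x5→x7→Port: bottleneck 4, flow now 41.
No augmenting path remains; maximum flow = 41.
In the residual graph, reachable from Depot: {Depot, x1, x2, x4, x5, x6, x7}.
Min-cut edges: Depot→Port (13), x2→Port (8), x4→Port (5), x6→Port (6), x7→Port (9); capacity 13 + 8 + 5 + 6 + 9 = 41.
This cut is saturated, so no flow can exceed 41.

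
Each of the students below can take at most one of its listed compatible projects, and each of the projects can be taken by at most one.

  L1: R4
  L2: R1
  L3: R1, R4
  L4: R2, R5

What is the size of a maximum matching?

Unit-capacity flow: source→left, listed edges, right→sink; max matching = max flow.
Augmenting path L1→R4 (+1); matched 1.
Augmenting path L2→R1 (+1); matched 2.
Augmenting path L4→R2 (+1); matched 3.
No augmenting path remains; maximum matching = 3.
König certificate: {L4, R1, R4} is a vertex cover of size 3 (every listed pair touches it), so no matching can be larger.

3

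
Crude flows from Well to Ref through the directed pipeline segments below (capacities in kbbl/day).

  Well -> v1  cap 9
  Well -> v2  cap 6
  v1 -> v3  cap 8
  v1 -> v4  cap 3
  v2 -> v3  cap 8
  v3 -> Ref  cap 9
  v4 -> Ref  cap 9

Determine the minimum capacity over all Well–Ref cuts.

Augment Well→v1→v3→Ref: bottleneck 8, flow now 8.
Augment Well→v1→v4→Ref: bottleneck 1, flow now 9.
Augment Well→v2→v3→Ref: bottleneck 1, flow now 10.
Augment Well→v2→v3→v1→v4→Ref: bottleneck 2, flow now 12. (uses reverse residual edge)
No augmenting path remains; maximum flow = 12.
By max-flow min-cut, the minimum cut capacity equals the max flow.
In the residual graph, reachable from Well: {Well, v1, v2, v3}.
Min-cut edges: v1→v4 (3), v3→Ref (9); capacity 3 + 9 = 12.

12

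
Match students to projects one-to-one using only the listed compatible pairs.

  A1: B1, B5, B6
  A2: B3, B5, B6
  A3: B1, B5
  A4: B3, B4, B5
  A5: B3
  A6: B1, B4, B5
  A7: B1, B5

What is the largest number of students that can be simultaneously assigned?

Unit-capacity flow: source→left, listed edges, right→sink; max matching = max flow.
Augmenting path A1→B1 (+1); matched 1.
Augmenting path A2→B3 (+1); matched 2.
Augmenting path A3→B5 (+1); matched 3.
Augmenting path A4→B4 (+1); matched 4.
Augmenting path A5→B3→A2→B6 (+1); matched 5.
No augmenting path remains; maximum matching = 5.
König certificate: {B1, B3, B4, B5, B6} is a vertex cover of size 5 (every listed pair touches it), so no matching can be larger.

5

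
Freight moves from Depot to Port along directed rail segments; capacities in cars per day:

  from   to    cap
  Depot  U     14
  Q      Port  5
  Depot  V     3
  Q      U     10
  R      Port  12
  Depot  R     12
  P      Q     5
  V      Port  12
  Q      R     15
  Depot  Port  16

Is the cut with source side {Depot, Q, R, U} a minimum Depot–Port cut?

Given cut capacity: 3 + 16 + 5 + 12 = 36.
Augment Depot→Port: bottleneck 16, flow now 16.
Augment Depot→R→Port: bottleneck 12, flow now 28.
Augment Depot→V→Port: bottleneck 3, flow now 31.
No augmenting path remains; maximum flow = 31.
In the residual graph, reachable from Depot: {Depot, U}.
Min-cut edges: Depot→R (12), Depot→V (3), Depot→Port (16); capacity 12 + 3 + 16 = 31.
Cut capacity 36 exceeds the max flow 31, so it is not minimum.

No — its capacity is 36, but the minimum cut has capacity 31.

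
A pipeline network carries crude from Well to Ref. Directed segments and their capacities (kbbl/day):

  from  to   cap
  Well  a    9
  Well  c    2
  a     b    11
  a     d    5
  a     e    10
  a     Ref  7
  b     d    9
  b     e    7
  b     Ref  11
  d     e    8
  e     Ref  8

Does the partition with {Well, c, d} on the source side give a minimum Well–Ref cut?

Given cut capacity: 9 + 8 = 17.
Augment Well→a→Ref: bottleneck 7, flow now 7.
Augment Well→a→b→Ref: bottleneck 2, flow now 9.
No augmenting path remains; maximum flow = 9.
In the residual graph, reachable from Well: {Well, c}.
Min-cut edges: Well→a (9); capacity 9 = 9.
Cut capacity 17 exceeds the max flow 9, so it is not minimum.

No — its capacity is 17, but the minimum cut has capacity 9.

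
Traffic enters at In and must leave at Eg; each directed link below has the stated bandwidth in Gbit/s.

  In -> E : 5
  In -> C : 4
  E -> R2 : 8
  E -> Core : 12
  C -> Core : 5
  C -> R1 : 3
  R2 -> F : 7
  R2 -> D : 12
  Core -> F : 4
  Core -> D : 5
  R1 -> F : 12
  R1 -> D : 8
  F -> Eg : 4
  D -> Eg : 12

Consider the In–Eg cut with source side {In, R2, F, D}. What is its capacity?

25

Edges leaving {In, R2, F, D}: In→E (5), In→C (4), F→Eg (4), D→Eg (12).
Cut capacity = 5 + 4 + 4 + 12 = 25.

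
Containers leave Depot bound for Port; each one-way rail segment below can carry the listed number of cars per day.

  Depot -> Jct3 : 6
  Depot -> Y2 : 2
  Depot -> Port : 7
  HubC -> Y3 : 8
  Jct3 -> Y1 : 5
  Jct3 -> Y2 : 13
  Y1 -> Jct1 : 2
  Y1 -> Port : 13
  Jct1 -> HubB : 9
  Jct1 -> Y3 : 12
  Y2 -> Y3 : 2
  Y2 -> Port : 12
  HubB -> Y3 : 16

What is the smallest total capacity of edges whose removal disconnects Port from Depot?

15

Augment Depot→Port: bottleneck 7, flow now 7.
Augment Depot→Y2→Port: bottleneck 2, flow now 9.
Augment Depot→Jct3→Y1→Port: bottleneck 5, flow now 14.
Augment Depot→Jct3→Y2→Port: bottleneck 1, flow now 15.
No augmenting path remains; maximum flow = 15.
By max-flow min-cut, the minimum cut capacity equals the max flow.
In the residual graph, reachable from Depot: {Depot}.
Min-cut edges: Depot→Jct3 (6), Depot→Y2 (2), Depot→Port (7); capacity 6 + 2 + 7 = 15.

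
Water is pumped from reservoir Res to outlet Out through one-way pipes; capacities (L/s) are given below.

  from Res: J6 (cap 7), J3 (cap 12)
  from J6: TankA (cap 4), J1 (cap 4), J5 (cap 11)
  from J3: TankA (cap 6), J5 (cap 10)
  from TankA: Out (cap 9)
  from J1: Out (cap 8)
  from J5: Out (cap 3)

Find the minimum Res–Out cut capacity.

16

Augment Res→J6→TankA→Out: bottleneck 4, flow now 4.
Augment Res→J6→J1→Out: bottleneck 3, flow now 7.
Augment Res→J3→TankA→Out: bottleneck 5, flow now 12.
Augment Res→J3→J5→Out: bottleneck 3, flow now 15.
Augment Res→J3→TankA→J6→J1→Out: bottleneck 1, flow now 16. (uses reverse residual edge)
No augmenting path remains; maximum flow = 16.
By max-flow min-cut, the minimum cut capacity equals the max flow.
In the residual graph, reachable from Res: {Res, J3, J5}.
Min-cut edges: Res→J6 (7), J3→TankA (6), J5→Out (3); capacity 7 + 6 + 3 = 16.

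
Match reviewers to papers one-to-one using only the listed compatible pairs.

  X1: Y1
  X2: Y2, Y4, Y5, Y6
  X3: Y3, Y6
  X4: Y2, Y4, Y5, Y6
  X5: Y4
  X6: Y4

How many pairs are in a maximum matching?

Unit-capacity flow: source→left, listed edges, right→sink; max matching = max flow.
Augmenting path X1→Y1 (+1); matched 1.
Augmenting path X2→Y2 (+1); matched 2.
Augmenting path X3→Y3 (+1); matched 3.
Augmenting path X4→Y4 (+1); matched 4.
Augmenting path X5→Y4→X4→Y5 (+1); matched 5.
No augmenting path remains; maximum matching = 5.
König certificate: {X1, X2, X3, X4, Y4} is a vertex cover of size 5 (every listed pair touches it), so no matching can be larger.

5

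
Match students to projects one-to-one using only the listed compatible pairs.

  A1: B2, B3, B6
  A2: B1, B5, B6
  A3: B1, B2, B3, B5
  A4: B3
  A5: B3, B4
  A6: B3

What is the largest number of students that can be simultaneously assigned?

5

Unit-capacity flow: source→left, listed edges, right→sink; max matching = max flow.
Augmenting path A1→B2 (+1); matched 1.
Augmenting path A2→B1 (+1); matched 2.
Augmenting path A3→B3 (+1); matched 3.
Augmenting path A5→B4 (+1); matched 4.
Augmenting path A4→B3→A3→B5 (+1); matched 5.
No augmenting path remains; maximum matching = 5.
König certificate: {A1, A2, A3, A5, B3} is a vertex cover of size 5 (every listed pair touches it), so no matching can be larger.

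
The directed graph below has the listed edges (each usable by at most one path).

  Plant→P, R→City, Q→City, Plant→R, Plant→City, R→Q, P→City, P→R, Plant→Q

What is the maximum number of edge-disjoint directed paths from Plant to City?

4

Assign every edge capacity 1; by Menger, the answer equals the max flow.
Path Plant→City (+1); total 1.
Path Plant→P→City (+1); total 2.
Path Plant→Q→City (+1); total 3.
Path Plant→R→City (+1); total 4.
No residual Plant→City path; max flow = 4.
Certifying cut of size 4: {Plant→City, Plant→P, Plant→Q, Plant→R}.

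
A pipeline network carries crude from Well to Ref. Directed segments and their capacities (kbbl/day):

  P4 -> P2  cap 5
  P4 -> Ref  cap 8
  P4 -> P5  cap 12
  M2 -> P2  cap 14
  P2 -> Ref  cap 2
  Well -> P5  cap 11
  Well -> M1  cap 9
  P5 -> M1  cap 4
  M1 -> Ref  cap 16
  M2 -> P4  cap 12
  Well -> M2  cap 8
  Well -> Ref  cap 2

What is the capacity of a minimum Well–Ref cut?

23

Augment Well→Ref: bottleneck 2, flow now 2.
Augment Well→M1→Ref: bottleneck 9, flow now 11.
Augment Well→M2→P4→Ref: bottleneck 8, flow now 19.
Augment Well→P5→M1→Ref: bottleneck 4, flow now 23.
No augmenting path remains; maximum flow = 23.
By max-flow min-cut, the minimum cut capacity equals the max flow.
In the residual graph, reachable from Well: {Well, P5}.
Min-cut edges: Well→M1 (9), Well→M2 (8), Well→Ref (2), P5→M1 (4); capacity 9 + 8 + 2 + 4 = 23.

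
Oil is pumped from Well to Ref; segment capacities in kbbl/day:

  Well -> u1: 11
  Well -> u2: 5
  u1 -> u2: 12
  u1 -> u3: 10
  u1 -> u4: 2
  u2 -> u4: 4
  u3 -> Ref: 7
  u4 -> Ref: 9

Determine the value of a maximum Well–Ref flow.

Augment Well→u1→u3→Ref: bottleneck 7, flow now 7.
Augment Well→u1→u4→Ref: bottleneck 2, flow now 9.
Augment Well→u2→u4→Ref: bottleneck 4, flow now 13.
No augmenting path remains; maximum flow = 13.
In the residual graph, reachable from Well: {Well, u1, u2, u3}.
Min-cut edges: u1→u4 (2), u2→u4 (4), u3→Ref (7); capacity 2 + 4 + 7 = 13.
This cut is saturated, so no flow can exceed 13.

13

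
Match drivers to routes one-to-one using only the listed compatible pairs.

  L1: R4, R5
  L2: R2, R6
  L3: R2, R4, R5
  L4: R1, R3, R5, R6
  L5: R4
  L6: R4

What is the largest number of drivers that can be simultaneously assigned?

5

Unit-capacity flow: source→left, listed edges, right→sink; max matching = max flow.
Augmenting path L1→R4 (+1); matched 1.
Augmenting path L2→R2 (+1); matched 2.
Augmenting path L3→R5 (+1); matched 3.
Augmenting path L4→R1 (+1); matched 4.
Augmenting path L5→R4→L1→R5→L3→R2→L2→R6 (+1); matched 5.
No augmenting path remains; maximum matching = 5.
König certificate: {L1, L2, L3, L4, R4} is a vertex cover of size 5 (every listed pair touches it), so no matching can be larger.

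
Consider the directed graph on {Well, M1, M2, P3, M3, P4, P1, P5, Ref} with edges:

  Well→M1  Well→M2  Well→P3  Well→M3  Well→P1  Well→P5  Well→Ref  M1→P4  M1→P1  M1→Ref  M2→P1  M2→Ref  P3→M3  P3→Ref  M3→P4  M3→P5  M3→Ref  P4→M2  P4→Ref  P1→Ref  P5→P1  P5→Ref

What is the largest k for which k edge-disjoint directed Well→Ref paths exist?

7

Assign every edge capacity 1; by Menger, the answer equals the max flow.
Path Well→Ref (+1); total 1.
Path Well→M1→Ref (+1); total 2.
Path Well→M2→Ref (+1); total 3.
Path Well→P3→Ref (+1); total 4.
Path Well→M3→Ref (+1); total 5.
Path Well→P1→Ref (+1); total 6.
Path Well→P5→Ref (+1); total 7.
No residual Well→Ref path; max flow = 7.
Certifying cut of size 7: {Well→M1, Well→M2, Well→M3, Well→P1, Well→P3, Well→P5, Well→Ref}.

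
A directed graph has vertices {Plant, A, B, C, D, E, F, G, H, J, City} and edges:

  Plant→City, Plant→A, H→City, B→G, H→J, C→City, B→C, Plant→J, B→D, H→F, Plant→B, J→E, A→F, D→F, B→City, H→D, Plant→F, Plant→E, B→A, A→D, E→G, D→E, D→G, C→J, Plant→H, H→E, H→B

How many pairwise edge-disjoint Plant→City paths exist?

Assign every edge capacity 1; by Menger, the answer equals the max flow.
Path Plant→City (+1); total 1.
Path Plant→B→City (+1); total 2.
Path Plant→H→City (+1); total 3.
No residual Plant→City path; max flow = 3.
Certifying cut of size 3: {Plant→B, Plant→City, Plant→H}.

3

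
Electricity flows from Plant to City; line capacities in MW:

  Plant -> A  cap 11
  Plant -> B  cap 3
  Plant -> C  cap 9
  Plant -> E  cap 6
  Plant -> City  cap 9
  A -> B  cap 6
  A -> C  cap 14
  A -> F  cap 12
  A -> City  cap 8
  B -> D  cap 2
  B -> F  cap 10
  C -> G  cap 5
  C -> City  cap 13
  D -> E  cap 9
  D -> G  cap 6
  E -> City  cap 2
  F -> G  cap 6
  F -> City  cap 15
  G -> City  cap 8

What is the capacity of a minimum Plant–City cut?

Augment Plant→City: bottleneck 9, flow now 9.
Augment Plant→A→City: bottleneck 8, flow now 17.
Augment Plant→C→City: bottleneck 9, flow now 26.
Augment Plant→E→City: bottleneck 2, flow now 28.
Augment Plant→A→C→City: bottleneck 3, flow now 31.
Augment Plant→B→F→City: bottleneck 3, flow now 34.
No augmenting path remains; maximum flow = 34.
By max-flow min-cut, the minimum cut capacity equals the max flow.
In the residual graph, reachable from Plant: {Plant, E}.
Min-cut edges: Plant→A (11), Plant→B (3), Plant→C (9), Plant→City (9), E→City (2); capacity 11 + 3 + 9 + 9 + 2 = 34.

34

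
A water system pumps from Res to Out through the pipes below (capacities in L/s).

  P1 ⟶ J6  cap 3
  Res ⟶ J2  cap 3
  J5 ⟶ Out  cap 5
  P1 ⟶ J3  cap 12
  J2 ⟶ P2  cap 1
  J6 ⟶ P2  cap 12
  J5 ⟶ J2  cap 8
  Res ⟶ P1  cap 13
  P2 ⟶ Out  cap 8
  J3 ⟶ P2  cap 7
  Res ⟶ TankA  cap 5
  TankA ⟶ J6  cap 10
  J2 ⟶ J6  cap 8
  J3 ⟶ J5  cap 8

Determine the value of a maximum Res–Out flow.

13

Augment Res→J2→P2→Out: bottleneck 1, flow now 1.
Augment Res→J2→J6→P2→Out: bottleneck 2, flow now 3.
Augment Res→P1→J6→P2→Out: bottleneck 3, flow now 6.
Augment Res→P1→J3→J5→Out: bottleneck 5, flow now 11.
Augment Res→P1→J3→P2→Out: bottleneck 2, flow now 13.
No augmenting path remains; maximum flow = 13.
In the residual graph, reachable from Res: {Res, J2, P1, TankA, J6, J3, J5, P2}.
Min-cut edges: J5→Out (5), P2→Out (8); capacity 5 + 8 = 13.
This cut is saturated, so no flow can exceed 13.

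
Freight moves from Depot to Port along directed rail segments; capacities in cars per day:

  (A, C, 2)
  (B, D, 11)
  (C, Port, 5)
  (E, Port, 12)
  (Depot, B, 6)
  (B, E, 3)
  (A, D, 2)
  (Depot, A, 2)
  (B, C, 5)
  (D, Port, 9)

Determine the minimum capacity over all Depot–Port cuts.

8

Augment Depot→A→C→Port: bottleneck 2, flow now 2.
Augment Depot→B→C→Port: bottleneck 3, flow now 5.
Augment Depot→B→D→Port: bottleneck 3, flow now 8.
No augmenting path remains; maximum flow = 8.
By max-flow min-cut, the minimum cut capacity equals the max flow.
In the residual graph, reachable from Depot: {Depot}.
Min-cut edges: Depot→A (2), Depot→B (6); capacity 2 + 6 = 8.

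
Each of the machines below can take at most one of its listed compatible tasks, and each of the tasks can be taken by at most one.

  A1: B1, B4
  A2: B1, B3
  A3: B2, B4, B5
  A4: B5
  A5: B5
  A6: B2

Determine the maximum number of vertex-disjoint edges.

5

Unit-capacity flow: source→left, listed edges, right→sink; max matching = max flow.
Augmenting path A1→B1 (+1); matched 1.
Augmenting path A2→B3 (+1); matched 2.
Augmenting path A3→B2 (+1); matched 3.
Augmenting path A4→B5 (+1); matched 4.
Augmenting path A6→B2→A3→B4 (+1); matched 5.
No augmenting path remains; maximum matching = 5.
König certificate: {A1, A2, A3, A6, B5} is a vertex cover of size 5 (every listed pair touches it), so no matching can be larger.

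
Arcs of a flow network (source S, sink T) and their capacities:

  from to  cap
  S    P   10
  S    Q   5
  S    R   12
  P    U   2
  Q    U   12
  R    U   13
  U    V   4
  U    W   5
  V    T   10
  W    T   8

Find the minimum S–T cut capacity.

9

Augment S→P→U→V→T: bottleneck 2, flow now 2.
Augment S→Q→U→V→T: bottleneck 2, flow now 4.
Augment S→Q→U→W→T: bottleneck 3, flow now 7.
Augment S→R→U→W→T: bottleneck 2, flow now 9.
No augmenting path remains; maximum flow = 9.
By max-flow min-cut, the minimum cut capacity equals the max flow.
In the residual graph, reachable from S: {S, P, Q, R, U}.
Min-cut edges: U→V (4), U→W (5); capacity 4 + 5 = 9.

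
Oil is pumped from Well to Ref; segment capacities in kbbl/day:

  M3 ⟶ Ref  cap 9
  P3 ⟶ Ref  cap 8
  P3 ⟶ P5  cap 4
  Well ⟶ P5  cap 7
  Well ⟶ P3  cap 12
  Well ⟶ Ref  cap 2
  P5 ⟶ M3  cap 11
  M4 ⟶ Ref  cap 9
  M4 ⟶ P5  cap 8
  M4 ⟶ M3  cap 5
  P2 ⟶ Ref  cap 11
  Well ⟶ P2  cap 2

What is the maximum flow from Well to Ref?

Augment Well→Ref: bottleneck 2, flow now 2.
Augment Well→P3→Ref: bottleneck 8, flow now 10.
Augment Well→P2→Ref: bottleneck 2, flow now 12.
Augment Well→P5→M3→Ref: bottleneck 7, flow now 19.
Augment Well→P3→P5→M3→Ref: bottleneck 2, flow now 21.
No augmenting path remains; maximum flow = 21.
In the residual graph, reachable from Well: {Well, P3, P5, M3}.
Min-cut edges: Well→P2 (2), Well→Ref (2), P3→Ref (8), M3→Ref (9); capacity 2 + 2 + 8 + 9 = 21.
This cut is saturated, so no flow can exceed 21.

21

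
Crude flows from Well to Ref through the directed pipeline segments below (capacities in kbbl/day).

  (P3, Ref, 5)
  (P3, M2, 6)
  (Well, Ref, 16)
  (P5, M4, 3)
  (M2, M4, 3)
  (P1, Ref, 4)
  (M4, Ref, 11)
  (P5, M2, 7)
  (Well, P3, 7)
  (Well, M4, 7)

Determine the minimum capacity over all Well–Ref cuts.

30

Augment Well→Ref: bottleneck 16, flow now 16.
Augment Well→P3→Ref: bottleneck 5, flow now 21.
Augment Well→M4→Ref: bottleneck 7, flow now 28.
Augment Well→P3→M2→M4→Ref: bottleneck 2, flow now 30.
No augmenting path remains; maximum flow = 30.
By max-flow min-cut, the minimum cut capacity equals the max flow.
In the residual graph, reachable from Well: {Well}.
Min-cut edges: Well→P3 (7), Well→M4 (7), Well→Ref (16); capacity 7 + 7 + 16 = 30.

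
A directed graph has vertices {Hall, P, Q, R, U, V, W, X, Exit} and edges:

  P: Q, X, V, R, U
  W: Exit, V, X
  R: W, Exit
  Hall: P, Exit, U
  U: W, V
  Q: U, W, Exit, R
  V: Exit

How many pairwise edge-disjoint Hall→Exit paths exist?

3

Assign every edge capacity 1; by Menger, the answer equals the max flow.
Path Hall→Exit (+1); total 1.
Path Hall→P→Q→Exit (+1); total 2.
Path Hall→U→V→Exit (+1); total 3.
No residual Hall→Exit path; max flow = 3.
Certifying cut of size 3: {Hall→Exit, Hall→P, Hall→U}.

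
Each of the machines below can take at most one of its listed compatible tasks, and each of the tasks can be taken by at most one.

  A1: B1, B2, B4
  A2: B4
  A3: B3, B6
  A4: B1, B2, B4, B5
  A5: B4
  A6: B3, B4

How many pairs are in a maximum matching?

5

Unit-capacity flow: source→left, listed edges, right→sink; max matching = max flow.
Augmenting path A1→B1 (+1); matched 1.
Augmenting path A2→B4 (+1); matched 2.
Augmenting path A3→B3 (+1); matched 3.
Augmenting path A4→B2 (+1); matched 4.
Augmenting path A6→B3→A3→B6 (+1); matched 5.
No augmenting path remains; maximum matching = 5.
König certificate: {A1, A3, A4, A6, B4} is a vertex cover of size 5 (every listed pair touches it), so no matching can be larger.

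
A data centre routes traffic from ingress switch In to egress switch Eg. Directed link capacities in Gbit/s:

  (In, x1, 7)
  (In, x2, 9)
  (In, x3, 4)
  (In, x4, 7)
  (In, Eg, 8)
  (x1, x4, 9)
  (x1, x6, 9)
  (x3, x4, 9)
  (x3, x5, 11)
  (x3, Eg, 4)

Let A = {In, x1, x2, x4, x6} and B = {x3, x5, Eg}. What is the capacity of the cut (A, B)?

12

Edges leaving {In, x1, x2, x4, x6}: In→x3 (4), In→Eg (8).
Cut capacity = 4 + 8 = 12.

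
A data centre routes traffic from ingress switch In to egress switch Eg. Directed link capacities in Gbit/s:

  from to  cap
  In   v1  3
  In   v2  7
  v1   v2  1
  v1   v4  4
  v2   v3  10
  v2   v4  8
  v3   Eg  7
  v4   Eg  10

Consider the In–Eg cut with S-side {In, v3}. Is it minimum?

Given cut capacity: 3 + 7 + 7 = 17.
Augment In→v1→v4→Eg: bottleneck 3, flow now 3.
Augment In→v2→v3→Eg: bottleneck 7, flow now 10.
No augmenting path remains; maximum flow = 10.
In the residual graph, reachable from In: {In}.
Min-cut edges: In→v1 (3), In→v2 (7); capacity 3 + 7 = 10.
Cut capacity 17 exceeds the max flow 10, so it is not minimum.

No — its capacity is 17, but the minimum cut has capacity 10.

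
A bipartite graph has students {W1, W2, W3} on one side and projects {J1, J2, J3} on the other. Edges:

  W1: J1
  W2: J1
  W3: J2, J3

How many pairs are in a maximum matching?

Unit-capacity flow: source→left, listed edges, right→sink; max matching = max flow.
Augmenting path W1→J1 (+1); matched 1.
Augmenting path W3→J2 (+1); matched 2.
No augmenting path remains; maximum matching = 2.
König certificate: {W3, J1} is a vertex cover of size 2 (every listed pair touches it), so no matching can be larger.

2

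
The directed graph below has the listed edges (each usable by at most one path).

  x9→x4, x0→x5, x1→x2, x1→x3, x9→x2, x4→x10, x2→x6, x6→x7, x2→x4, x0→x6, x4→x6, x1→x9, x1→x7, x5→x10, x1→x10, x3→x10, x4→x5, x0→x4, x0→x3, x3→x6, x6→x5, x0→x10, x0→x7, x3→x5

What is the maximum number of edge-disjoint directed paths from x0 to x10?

4

Assign every edge capacity 1; by Menger, the answer equals the max flow.
Path x0→x10 (+1); total 1.
Path x0→x3→x10 (+1); total 2.
Path x0→x4→x10 (+1); total 3.
Path x0→x5→x10 (+1); total 4.
No residual x0→x10 path; max flow = 4.
Certifying cut of size 4: {x0→x10, x0→x3, x0→x4, x5→x10}.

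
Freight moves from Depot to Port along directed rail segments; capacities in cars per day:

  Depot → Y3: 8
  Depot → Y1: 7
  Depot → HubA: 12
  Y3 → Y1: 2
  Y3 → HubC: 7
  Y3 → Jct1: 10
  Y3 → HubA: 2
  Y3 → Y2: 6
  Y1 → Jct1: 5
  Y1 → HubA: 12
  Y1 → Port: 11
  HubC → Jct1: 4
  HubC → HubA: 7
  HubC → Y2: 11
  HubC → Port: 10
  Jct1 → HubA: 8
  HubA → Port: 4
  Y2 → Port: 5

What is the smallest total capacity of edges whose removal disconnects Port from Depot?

Augment Depot→Y1→Port: bottleneck 7, flow now 7.
Augment Depot→HubA→Port: bottleneck 4, flow now 11.
Augment Depot→Y3→Y1→Port: bottleneck 2, flow now 13.
Augment Depot→Y3→HubC→Port: bottleneck 6, flow now 19.
No augmenting path remains; maximum flow = 19.
By max-flow min-cut, the minimum cut capacity equals the max flow.
In the residual graph, reachable from Depot: {Depot, HubA}.
Min-cut edges: Depot→Y3 (8), Depot→Y1 (7), HubA→Port (4); capacity 8 + 7 + 4 = 19.

19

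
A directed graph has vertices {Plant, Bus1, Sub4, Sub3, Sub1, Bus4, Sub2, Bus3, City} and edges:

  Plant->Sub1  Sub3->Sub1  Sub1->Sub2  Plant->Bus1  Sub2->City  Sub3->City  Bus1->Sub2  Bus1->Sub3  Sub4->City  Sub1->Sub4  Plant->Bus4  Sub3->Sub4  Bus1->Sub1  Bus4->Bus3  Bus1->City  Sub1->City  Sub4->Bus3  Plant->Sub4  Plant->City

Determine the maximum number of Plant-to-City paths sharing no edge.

Assign every edge capacity 1; by Menger, the answer equals the max flow.
Path Plant→City (+1); total 1.
Path Plant→Bus1→City (+1); total 2.
Path Plant→Sub4→City (+1); total 3.
Path Plant→Sub1→City (+1); total 4.
No residual Plant→City path; max flow = 4.
Certifying cut of size 4: {Plant→Bus1, Plant→City, Plant→Sub1, Plant→Sub4}.

4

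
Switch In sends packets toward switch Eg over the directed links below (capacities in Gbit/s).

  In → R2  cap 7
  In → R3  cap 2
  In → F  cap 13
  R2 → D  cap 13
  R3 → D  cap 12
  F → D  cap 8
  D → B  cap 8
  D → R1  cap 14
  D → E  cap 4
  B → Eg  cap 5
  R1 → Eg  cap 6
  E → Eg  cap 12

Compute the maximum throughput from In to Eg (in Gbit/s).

Augment In→R2→D→B→Eg: bottleneck 5, flow now 5.
Augment In→R2→D→R1→Eg: bottleneck 2, flow now 7.
Augment In→R3→D→R1→Eg: bottleneck 2, flow now 9.
Augment In→F→D→R1→Eg: bottleneck 2, flow now 11.
Augment In→F→D→E→Eg: bottleneck 4, flow now 15.
No augmenting path remains; maximum flow = 15.
In the residual graph, reachable from In: {In, R2, R3, F, D, B, R1}.
Min-cut edges: D→E (4), B→Eg (5), R1→Eg (6); capacity 4 + 5 + 6 = 15.
This cut is saturated, so no flow can exceed 15.

15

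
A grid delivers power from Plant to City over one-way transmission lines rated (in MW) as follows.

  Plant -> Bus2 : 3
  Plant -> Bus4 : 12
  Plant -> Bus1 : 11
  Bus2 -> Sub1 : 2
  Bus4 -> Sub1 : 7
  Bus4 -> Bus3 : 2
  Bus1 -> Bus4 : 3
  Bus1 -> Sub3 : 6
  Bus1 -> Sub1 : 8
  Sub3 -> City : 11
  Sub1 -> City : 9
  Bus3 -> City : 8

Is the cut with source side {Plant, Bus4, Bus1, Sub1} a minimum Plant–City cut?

Given cut capacity: 3 + 2 + 6 + 9 = 20.
Augment Plant→Bus2→Sub1→City: bottleneck 2, flow now 2.
Augment Plant→Bus4→Sub1→City: bottleneck 7, flow now 9.
Augment Plant→Bus4→Bus3→City: bottleneck 2, flow now 11.
Augment Plant→Bus1→Sub3→City: bottleneck 6, flow now 17.
No augmenting path remains; maximum flow = 17.
In the residual graph, reachable from Plant: {Plant, Bus2, Bus4, Bus1, Sub1}.
Min-cut edges: Bus4→Bus3 (2), Bus1→Sub3 (6), Sub1→City (9); capacity 2 + 6 + 9 = 17.
Cut capacity 20 exceeds the max flow 17, so it is not minimum.

No — its capacity is 20, but the minimum cut has capacity 17.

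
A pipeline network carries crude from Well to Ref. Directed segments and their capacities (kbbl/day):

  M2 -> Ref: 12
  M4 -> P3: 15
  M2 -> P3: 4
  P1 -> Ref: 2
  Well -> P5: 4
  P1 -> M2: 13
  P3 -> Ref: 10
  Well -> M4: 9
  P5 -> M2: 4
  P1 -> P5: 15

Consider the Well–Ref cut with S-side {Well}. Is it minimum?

Yes — it is a minimum cut (capacity 13).

Given cut capacity: 9 + 4 = 13.
Augment Well→M4→P3→Ref: bottleneck 9, flow now 9.
Augment Well→P5→M2→Ref: bottleneck 4, flow now 13.
No augmenting path remains; maximum flow = 13.
Cut capacity 13 equals the max flow, so it is a minimum cut.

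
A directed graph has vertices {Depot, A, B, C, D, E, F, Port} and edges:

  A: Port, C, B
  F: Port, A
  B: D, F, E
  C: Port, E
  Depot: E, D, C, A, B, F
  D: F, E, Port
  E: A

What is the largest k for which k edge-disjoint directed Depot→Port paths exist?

Assign every edge capacity 1; by Menger, the answer equals the max flow.
Path Depot→A→Port (+1); total 1.
Path Depot→C→Port (+1); total 2.
Path Depot→D→Port (+1); total 3.
Path Depot→F→Port (+1); total 4.
No residual Depot→Port path; max flow = 4.
Certifying cut of size 4: {A→Port, C→Port, D→Port, F→Port}.

4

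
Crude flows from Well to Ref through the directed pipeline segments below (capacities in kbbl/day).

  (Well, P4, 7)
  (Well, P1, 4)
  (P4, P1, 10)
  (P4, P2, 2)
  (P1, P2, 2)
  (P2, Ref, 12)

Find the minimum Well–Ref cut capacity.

4

Augment Well→P4→P2→Ref: bottleneck 2, flow now 2.
Augment Well→P1→P2→Ref: bottleneck 2, flow now 4.
No augmenting path remains; maximum flow = 4.
By max-flow min-cut, the minimum cut capacity equals the max flow.
In the residual graph, reachable from Well: {Well, P4, P1}.
Min-cut edges: P4→P2 (2), P1→P2 (2); capacity 2 + 2 = 4.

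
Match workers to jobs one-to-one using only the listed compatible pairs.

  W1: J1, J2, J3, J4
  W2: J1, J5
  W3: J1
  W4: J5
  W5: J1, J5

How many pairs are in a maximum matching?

3

Unit-capacity flow: source→left, listed edges, right→sink; max matching = max flow.
Augmenting path W1→J1 (+1); matched 1.
Augmenting path W2→J5 (+1); matched 2.
Augmenting path W3→J1→W1→J2 (+1); matched 3.
No augmenting path remains; maximum matching = 3.
König certificate: {W1, J1, J5} is a vertex cover of size 3 (every listed pair touches it), so no matching can be larger.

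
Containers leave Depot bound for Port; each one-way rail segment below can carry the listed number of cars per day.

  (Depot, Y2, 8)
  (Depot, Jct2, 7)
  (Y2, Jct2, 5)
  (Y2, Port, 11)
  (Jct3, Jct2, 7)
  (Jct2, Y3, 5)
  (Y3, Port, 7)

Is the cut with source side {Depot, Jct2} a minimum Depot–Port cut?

Yes — it is a minimum cut (capacity 13).

Given cut capacity: 8 + 5 = 13.
Augment Depot→Y2→Port: bottleneck 8, flow now 8.
Augment Depot→Jct2→Y3→Port: bottleneck 5, flow now 13.
No augmenting path remains; maximum flow = 13.
Cut capacity 13 equals the max flow, so it is a minimum cut.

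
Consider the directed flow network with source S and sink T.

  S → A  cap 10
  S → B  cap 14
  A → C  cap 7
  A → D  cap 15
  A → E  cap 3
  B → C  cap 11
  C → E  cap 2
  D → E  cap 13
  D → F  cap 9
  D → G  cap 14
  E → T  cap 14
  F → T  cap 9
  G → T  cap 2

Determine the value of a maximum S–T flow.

Augment S→A→E→T: bottleneck 3, flow now 3.
Augment S→A→C→E→T: bottleneck 2, flow now 5.
Augment S→A→D→E→T: bottleneck 5, flow now 10.
Augment S→B→C→A→D→E→T: bottleneck 2, flow now 12. (uses reverse residual edge)
No augmenting path remains; maximum flow = 12.
In the residual graph, reachable from S: {S, B, C}.
Min-cut edges: S→A (10), C→E (2); capacity 10 + 2 = 12.
This cut is saturated, so no flow can exceed 12.

12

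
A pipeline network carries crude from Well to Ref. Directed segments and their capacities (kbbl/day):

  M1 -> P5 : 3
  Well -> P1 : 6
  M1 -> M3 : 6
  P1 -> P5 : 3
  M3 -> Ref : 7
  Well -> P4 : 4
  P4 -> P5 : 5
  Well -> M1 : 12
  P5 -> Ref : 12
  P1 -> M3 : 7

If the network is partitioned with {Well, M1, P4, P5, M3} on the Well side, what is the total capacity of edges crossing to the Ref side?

Edges leaving {Well, M1, P4, P5, M3}: Well→P1 (6), P5→Ref (12), M3→Ref (7).
Cut capacity = 6 + 12 + 7 = 25.

25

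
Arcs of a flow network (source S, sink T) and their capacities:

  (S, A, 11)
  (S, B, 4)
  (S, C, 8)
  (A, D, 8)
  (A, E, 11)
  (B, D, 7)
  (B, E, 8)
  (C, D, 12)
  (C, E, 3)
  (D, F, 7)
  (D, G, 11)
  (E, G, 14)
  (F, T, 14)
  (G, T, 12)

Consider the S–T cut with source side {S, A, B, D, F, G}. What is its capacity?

Edges leaving {S, A, B, D, F, G}: S→C (8), A→E (11), B→E (8), F→T (14), G→T (12).
Cut capacity = 8 + 11 + 8 + 14 + 12 = 53.

53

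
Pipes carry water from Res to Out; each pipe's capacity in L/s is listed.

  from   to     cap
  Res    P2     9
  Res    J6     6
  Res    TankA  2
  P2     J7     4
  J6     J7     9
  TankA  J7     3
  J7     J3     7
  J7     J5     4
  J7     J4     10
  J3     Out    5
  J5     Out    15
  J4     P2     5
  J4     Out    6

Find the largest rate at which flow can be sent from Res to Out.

12

Augment Res→P2→J7→J3→Out: bottleneck 4, flow now 4.
Augment Res→J6→J7→J3→Out: bottleneck 1, flow now 5.
Augment Res→J6→J7→J5→Out: bottleneck 4, flow now 9.
Augment Res→J6→J7→J4→Out: bottleneck 1, flow now 10.
Augment Res→TankA→J7→J4→Out: bottleneck 2, flow now 12.
No augmenting path remains; maximum flow = 12.
In the residual graph, reachable from Res: {Res, P2}.
Min-cut edges: Res→J6 (6), Res→TankA (2), P2→J7 (4); capacity 6 + 2 + 4 = 12.
This cut is saturated, so no flow can exceed 12.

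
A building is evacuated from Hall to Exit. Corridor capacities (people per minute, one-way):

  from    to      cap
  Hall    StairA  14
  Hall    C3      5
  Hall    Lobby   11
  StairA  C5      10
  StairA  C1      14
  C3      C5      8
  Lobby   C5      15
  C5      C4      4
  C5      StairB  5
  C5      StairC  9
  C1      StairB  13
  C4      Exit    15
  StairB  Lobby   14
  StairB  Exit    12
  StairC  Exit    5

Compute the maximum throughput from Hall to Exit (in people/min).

21

Augment Hall→StairA→C5→C4→Exit: bottleneck 4, flow now 4.
Augment Hall→StairA→C5→StairB→Exit: bottleneck 5, flow now 9.
Augment Hall→StairA→C5→StairC→Exit: bottleneck 1, flow now 10.
Augment Hall→StairA→C1→StairB→Exit: bottleneck 4, flow now 14.
Augment Hall→C3→C5→StairC→Exit: bottleneck 4, flow now 18.
Augment Hall→C3→C5→StairA→C1→StairB→Exit: bottleneck 1, flow now 19. (uses reverse residual edge)
Augment Hall→Lobby→C5→StairA→C1→StairB→Exit: bottleneck 2, flow now 21. (uses reverse residual edge)
No augmenting path remains; maximum flow = 21.
In the residual graph, reachable from Hall: {Hall, StairA, C3, Lobby, C5, C1, StairB, StairC}.
Min-cut edges: C5→C4 (4), StairB→Exit (12), StairC→Exit (5); capacity 4 + 12 + 5 = 21.
This cut is saturated, so no flow can exceed 21.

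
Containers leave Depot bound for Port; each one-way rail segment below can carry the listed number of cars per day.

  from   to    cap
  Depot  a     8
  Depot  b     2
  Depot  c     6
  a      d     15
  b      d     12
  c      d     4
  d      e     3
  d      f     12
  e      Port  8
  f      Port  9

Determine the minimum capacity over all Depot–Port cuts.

12

Augment Depot→a→d→e→Port: bottleneck 3, flow now 3.
Augment Depot→a→d→f→Port: bottleneck 5, flow now 8.
Augment Depot→b→d→f→Port: bottleneck 2, flow now 10.
Augment Depot→c→d→f→Port: bottleneck 2, flow now 12.
No augmenting path remains; maximum flow = 12.
By max-flow min-cut, the minimum cut capacity equals the max flow.
In the residual graph, reachable from Depot: {Depot, a, b, c, d, f}.
Min-cut edges: d→e (3), f→Port (9); capacity 3 + 9 = 12.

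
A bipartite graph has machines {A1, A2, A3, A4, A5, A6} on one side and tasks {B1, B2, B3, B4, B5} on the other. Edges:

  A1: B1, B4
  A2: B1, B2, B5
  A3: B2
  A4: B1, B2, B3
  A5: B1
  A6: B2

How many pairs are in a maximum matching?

5

Unit-capacity flow: source→left, listed edges, right→sink; max matching = max flow.
Augmenting path A1→B1 (+1); matched 1.
Augmenting path A2→B2 (+1); matched 2.
Augmenting path A4→B3 (+1); matched 3.
Augmenting path A3→B2→A2→B5 (+1); matched 4.
Augmenting path A5→B1→A1→B4 (+1); matched 5.
No augmenting path remains; maximum matching = 5.
König certificate: {A1, A2, A4, A5, B2} is a vertex cover of size 5 (every listed pair touches it), so no matching can be larger.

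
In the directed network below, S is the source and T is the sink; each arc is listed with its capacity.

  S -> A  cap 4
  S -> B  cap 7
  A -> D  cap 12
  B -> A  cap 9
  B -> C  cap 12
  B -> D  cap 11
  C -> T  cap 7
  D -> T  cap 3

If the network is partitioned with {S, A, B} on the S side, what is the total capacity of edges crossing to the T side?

35

Edges leaving {S, A, B}: A→D (12), B→C (12), B→D (11).
Cut capacity = 12 + 12 + 11 = 35.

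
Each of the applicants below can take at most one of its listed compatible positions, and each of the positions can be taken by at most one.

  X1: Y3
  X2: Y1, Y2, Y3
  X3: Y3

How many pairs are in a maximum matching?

Unit-capacity flow: source→left, listed edges, right→sink; max matching = max flow.
Augmenting path X1→Y3 (+1); matched 1.
Augmenting path X2→Y1 (+1); matched 2.
No augmenting path remains; maximum matching = 2.
König certificate: {X2, Y3} is a vertex cover of size 2 (every listed pair touches it), so no matching can be larger.

2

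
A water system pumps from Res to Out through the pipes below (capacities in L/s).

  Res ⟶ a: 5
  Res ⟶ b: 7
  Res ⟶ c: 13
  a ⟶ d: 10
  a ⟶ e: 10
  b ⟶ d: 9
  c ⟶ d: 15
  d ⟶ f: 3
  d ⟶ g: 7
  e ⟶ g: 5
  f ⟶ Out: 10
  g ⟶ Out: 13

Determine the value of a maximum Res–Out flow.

Augment Res→a→d→f→Out: bottleneck 3, flow now 3.
Augment Res→a→d→g→Out: bottleneck 2, flow now 5.
Augment Res→b→d→g→Out: bottleneck 5, flow now 10.
Augment Res→b→d→a→e→g→Out: bottleneck 2, flow now 12. (uses reverse residual edge)
Augment Res→c→d→a→e→g→Out: bottleneck 3, flow now 15. (uses reverse residual edge)
No augmenting path remains; maximum flow = 15.
In the residual graph, reachable from Res: {Res, b, c, d}.
Min-cut edges: Res→a (5), d→f (3), d→g (7); capacity 5 + 3 + 7 = 15.
This cut is saturated, so no flow can exceed 15.

15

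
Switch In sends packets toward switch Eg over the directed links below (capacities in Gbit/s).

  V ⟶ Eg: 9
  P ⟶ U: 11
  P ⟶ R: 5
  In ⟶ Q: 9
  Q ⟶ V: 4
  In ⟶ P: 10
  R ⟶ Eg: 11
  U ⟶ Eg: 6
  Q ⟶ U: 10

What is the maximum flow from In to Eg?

15

Augment In→P→R→Eg: bottleneck 5, flow now 5.
Augment In→P→U→Eg: bottleneck 5, flow now 10.
Augment In→Q→U→Eg: bottleneck 1, flow now 11.
Augment In→Q→V→Eg: bottleneck 4, flow now 15.
No augmenting path remains; maximum flow = 15.
In the residual graph, reachable from In: {In, P, Q, U}.
Min-cut edges: P→R (5), Q→V (4), U→Eg (6); capacity 5 + 4 + 6 = 15.
This cut is saturated, so no flow can exceed 15.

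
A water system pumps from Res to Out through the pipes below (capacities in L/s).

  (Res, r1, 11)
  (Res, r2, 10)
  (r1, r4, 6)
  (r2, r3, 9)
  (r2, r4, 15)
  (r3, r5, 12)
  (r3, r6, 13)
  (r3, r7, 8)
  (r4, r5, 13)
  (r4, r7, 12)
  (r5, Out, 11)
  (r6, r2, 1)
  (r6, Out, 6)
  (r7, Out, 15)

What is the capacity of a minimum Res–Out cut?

Augment Res→r1→r4→r5→Out: bottleneck 6, flow now 6.
Augment Res→r2→r3→r5→Out: bottleneck 5, flow now 11.
Augment Res→r2→r3→r6→Out: bottleneck 4, flow now 15.
Augment Res→r2→r4→r7→Out: bottleneck 1, flow now 16.
No augmenting path remains; maximum flow = 16.
By max-flow min-cut, the minimum cut capacity equals the max flow.
In the residual graph, reachable from Res: {Res, r1}.
Min-cut edges: Res→r2 (10), r1→r4 (6); capacity 10 + 6 = 16.

16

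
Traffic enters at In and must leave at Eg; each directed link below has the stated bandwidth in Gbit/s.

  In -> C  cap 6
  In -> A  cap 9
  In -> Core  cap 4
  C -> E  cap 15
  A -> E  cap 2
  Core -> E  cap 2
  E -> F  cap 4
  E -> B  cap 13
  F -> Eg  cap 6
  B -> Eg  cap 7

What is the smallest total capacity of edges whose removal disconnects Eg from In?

Augment In→C→E→F→Eg: bottleneck 4, flow now 4.
Augment In→C→E→B→Eg: bottleneck 2, flow now 6.
Augment In→A→E→B→Eg: bottleneck 2, flow now 8.
Augment In→Core→E→B→Eg: bottleneck 2, flow now 10.
No augmenting path remains; maximum flow = 10.
By max-flow min-cut, the minimum cut capacity equals the max flow.
In the residual graph, reachable from In: {In, A, Core}.
Min-cut edges: In→C (6), A→E (2), Core→E (2); capacity 6 + 2 + 2 = 10.

10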